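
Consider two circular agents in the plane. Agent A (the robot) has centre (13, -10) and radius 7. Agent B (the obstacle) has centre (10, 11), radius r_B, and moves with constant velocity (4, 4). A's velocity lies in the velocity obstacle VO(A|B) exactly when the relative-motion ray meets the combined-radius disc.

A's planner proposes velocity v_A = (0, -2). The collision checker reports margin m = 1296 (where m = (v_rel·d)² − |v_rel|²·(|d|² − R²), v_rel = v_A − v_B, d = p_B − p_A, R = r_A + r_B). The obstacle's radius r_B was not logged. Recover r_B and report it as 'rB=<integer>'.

m = 1296
d = (-3, 21);  v_rel = (-4, -6),  |v_rel|² = 52
v_rel×d = (-4)·(21) − (-6)·(-3) = -102
since m = R²·52 − (-102)²:  R² = (10404 + 1296) / 52 = 225
R = √225 = 15  ⇒  r_B = 15 − 7 = 8

rB=8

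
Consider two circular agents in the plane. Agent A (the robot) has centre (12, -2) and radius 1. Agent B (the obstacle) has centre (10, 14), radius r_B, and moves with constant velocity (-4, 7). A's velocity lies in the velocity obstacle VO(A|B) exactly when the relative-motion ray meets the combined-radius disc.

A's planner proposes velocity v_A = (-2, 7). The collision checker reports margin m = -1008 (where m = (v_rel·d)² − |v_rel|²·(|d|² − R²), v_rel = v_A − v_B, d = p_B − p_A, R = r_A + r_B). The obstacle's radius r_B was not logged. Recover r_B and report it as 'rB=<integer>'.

m = -1008
d = (-2, 16);  v_rel = (2, 0),  |v_rel|² = 4
v_rel×d = (2)·(16) − (0)·(-2) = 32
since m = R²·4 − 32²:  R² = (1024 + -1008) / 4 = 4
R = √4 = 2  ⇒  r_B = 2 − 1 = 1

rB=1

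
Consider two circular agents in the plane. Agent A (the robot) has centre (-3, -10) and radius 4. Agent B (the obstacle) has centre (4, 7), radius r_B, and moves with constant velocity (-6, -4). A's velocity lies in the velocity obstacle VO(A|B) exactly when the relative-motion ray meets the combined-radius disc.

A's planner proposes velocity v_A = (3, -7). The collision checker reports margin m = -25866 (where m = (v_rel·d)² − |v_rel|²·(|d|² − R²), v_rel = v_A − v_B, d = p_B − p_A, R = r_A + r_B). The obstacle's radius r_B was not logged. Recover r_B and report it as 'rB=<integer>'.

m = -25866
d = (7, 17);  v_rel = (9, -3),  |v_rel|² = 90
v_rel×d = (9)·(17) − (-3)·(7) = 174
since m = R²·90 − 174²:  R² = (30276 + -25866) / 90 = 49
R = √49 = 7  ⇒  r_B = 7 − 4 = 3

rB=3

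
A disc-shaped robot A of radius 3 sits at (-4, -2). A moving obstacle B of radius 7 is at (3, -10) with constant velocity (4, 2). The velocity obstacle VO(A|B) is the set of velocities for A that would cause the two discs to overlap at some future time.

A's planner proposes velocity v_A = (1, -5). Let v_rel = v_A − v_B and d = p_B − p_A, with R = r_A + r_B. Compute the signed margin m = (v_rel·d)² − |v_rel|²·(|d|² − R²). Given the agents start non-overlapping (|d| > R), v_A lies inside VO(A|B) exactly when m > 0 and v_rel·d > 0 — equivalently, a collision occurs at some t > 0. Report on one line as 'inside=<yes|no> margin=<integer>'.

d = (7, -8),  |d|² = 113;  R = 3+7 = 10,  c = 113−10² = 13
v_rel = (-3, -7),  |v_rel|² = 58;  v_rel·d = (-3)·(7) + (-7)·(-8) = 35
58·t² − 70·t + 13 = 0  ⇒  m = 35² − 58·13 = 471
m = 471 > 0,  v_rel·d = 35 > 0  ⇒  inside

inside=yes margin=471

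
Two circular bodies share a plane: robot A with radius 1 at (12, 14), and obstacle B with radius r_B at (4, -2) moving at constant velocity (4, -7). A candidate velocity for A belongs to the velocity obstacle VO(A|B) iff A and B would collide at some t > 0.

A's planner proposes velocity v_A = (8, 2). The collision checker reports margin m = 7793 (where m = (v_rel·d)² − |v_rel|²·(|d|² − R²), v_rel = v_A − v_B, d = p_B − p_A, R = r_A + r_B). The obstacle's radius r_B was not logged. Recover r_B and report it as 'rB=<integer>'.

m = 7793
d = (-8, -16);  v_rel = (4, 9),  |v_rel|² = 97
v_rel×d = (4)·(-16) − (9)·(-8) = 8
since m = R²·97 − 8²:  R² = (64 + 7793) / 97 = 81
R = √81 = 9  ⇒  r_B = 9 − 1 = 8

rB=8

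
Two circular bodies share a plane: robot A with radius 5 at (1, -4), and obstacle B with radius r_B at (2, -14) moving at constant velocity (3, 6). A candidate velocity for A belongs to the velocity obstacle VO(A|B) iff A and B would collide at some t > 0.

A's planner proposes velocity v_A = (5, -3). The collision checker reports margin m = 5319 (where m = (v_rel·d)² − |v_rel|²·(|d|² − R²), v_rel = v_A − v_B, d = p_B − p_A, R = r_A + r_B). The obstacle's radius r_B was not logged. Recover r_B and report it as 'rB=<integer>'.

m = 5319
d = (1, -10);  v_rel = (2, -9),  |v_rel|² = 85
v_rel×d = (2)·(-10) − (-9)·(1) = -11
since m = R²·85 − (-11)²:  R² = (121 + 5319) / 85 = 64
R = √64 = 8  ⇒  r_B = 8 − 5 = 3

rB=3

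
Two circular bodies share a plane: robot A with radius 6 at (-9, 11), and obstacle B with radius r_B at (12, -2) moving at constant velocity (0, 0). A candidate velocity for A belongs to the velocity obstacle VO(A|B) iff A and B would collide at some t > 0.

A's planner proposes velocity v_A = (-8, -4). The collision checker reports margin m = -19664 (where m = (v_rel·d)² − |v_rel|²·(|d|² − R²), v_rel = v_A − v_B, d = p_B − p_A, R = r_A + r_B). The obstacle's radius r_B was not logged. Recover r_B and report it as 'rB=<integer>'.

m = -19664
d = (21, -13);  v_rel = (-8, -4),  |v_rel|² = 80
v_rel×d = (-8)·(-13) − (-4)·(21) = 188
since m = R²·80 − 188²:  R² = (35344 + -19664) / 80 = 196
R = √196 = 14  ⇒  r_B = 14 − 6 = 8

rB=8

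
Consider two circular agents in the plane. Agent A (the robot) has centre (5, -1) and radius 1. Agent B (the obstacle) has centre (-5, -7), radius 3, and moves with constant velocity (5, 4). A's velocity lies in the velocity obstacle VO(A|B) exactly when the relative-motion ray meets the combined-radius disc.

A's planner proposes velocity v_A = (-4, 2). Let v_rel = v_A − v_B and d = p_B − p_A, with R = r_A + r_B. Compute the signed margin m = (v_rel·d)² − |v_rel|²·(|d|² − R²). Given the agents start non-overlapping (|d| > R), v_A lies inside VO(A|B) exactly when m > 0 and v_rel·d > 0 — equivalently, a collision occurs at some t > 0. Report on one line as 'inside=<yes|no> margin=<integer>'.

d = (-10, -6),  |d|² = 136;  R = 1+3 = 4,  c = 136−4² = 120
v_rel = (-9, -2),  |v_rel|² = 85;  v_rel·d = (-9)·(-10) + (-2)·(-6) = 102
85·t² − 204·t + 120 = 0  ⇒  m = 102² − 85·120 = 204
m = 204 > 0,  v_rel·d = 102 > 0  ⇒  inside

inside=yes margin=204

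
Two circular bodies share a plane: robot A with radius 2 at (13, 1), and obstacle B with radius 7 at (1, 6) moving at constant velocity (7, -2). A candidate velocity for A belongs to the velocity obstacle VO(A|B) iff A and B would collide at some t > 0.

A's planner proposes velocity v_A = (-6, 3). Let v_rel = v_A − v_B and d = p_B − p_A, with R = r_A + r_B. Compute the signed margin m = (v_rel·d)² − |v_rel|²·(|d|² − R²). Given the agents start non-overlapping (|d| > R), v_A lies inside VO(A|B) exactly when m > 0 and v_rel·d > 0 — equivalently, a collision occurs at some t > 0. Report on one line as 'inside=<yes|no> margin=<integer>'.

d = (-12, 5),  |d|² = 169;  R = 2+7 = 9,  c = 169−9² = 88
v_rel = (-13, 5),  |v_rel|² = 194;  v_rel·d = (-13)·(-12) + (5)·(5) = 181
194·t² − 362·t + 88 = 0  ⇒  m = 181² − 194·88 = 15689
m = 15689 > 0,  v_rel·d = 181 > 0  ⇒  inside

inside=yes margin=15689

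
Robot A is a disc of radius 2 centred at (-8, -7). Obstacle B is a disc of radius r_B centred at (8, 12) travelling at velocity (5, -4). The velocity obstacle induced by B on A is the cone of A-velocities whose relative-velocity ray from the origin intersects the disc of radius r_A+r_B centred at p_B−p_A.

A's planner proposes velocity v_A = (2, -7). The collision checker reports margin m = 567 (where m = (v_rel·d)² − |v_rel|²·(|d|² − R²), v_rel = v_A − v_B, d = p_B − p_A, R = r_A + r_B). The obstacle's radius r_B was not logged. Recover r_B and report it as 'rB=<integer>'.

m = 567
d = (16, 19);  v_rel = (-3, -3),  |v_rel|² = 18
v_rel×d = (-3)·(19) − (-3)·(16) = -9
since m = R²·18 − (-9)²:  R² = (81 + 567) / 18 = 36
R = √36 = 6  ⇒  r_B = 6 − 2 = 4

rB=4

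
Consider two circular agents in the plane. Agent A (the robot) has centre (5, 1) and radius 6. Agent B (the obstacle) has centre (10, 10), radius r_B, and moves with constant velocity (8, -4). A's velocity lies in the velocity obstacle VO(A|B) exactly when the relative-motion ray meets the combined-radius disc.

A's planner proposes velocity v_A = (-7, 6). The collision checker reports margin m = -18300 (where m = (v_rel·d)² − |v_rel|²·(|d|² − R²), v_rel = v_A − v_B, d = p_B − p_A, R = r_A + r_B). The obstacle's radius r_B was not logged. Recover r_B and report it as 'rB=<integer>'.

m = -18300
d = (5, 9);  v_rel = (-15, 10),  |v_rel|² = 325
v_rel×d = (-15)·(9) − (10)·(5) = -185
since m = R²·325 − (-185)²:  R² = (34225 + -18300) / 325 = 49
R = √49 = 7  ⇒  r_B = 7 − 6 = 1

rB=1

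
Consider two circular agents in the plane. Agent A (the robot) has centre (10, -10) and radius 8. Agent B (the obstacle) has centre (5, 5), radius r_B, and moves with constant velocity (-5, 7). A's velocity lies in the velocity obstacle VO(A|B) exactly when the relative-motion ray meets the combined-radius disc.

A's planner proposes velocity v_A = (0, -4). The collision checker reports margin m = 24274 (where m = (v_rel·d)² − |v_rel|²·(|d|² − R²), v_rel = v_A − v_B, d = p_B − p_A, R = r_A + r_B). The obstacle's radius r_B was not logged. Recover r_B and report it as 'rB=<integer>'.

m = 24274
d = (-5, 15);  v_rel = (5, -11),  |v_rel|² = 146
v_rel×d = (5)·(15) − (-11)·(-5) = 20
since m = R²·146 − 20²:  R² = (400 + 24274) / 146 = 169
R = √169 = 13  ⇒  r_B = 13 − 8 = 5

rB=5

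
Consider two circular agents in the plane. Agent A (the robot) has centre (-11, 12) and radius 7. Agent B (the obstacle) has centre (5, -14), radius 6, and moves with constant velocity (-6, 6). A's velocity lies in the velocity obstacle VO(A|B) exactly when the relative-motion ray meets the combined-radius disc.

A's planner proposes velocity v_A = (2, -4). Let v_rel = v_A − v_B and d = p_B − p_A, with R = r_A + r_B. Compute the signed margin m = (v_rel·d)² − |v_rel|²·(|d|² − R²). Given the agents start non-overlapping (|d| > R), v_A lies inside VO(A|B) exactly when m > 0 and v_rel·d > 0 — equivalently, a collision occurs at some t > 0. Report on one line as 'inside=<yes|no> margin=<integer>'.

d = (16, -26),  |d|² = 932;  R = 7+6 = 13,  c = 932−13² = 763
v_rel = (8, -10),  |v_rel|² = 164;  v_rel·d = (8)·(16) + (-10)·(-26) = 388
164·t² − 776·t + 763 = 0  ⇒  m = 388² − 164·763 = 25412
m = 25412 > 0,  v_rel·d = 388 > 0  ⇒  inside

inside=yes margin=25412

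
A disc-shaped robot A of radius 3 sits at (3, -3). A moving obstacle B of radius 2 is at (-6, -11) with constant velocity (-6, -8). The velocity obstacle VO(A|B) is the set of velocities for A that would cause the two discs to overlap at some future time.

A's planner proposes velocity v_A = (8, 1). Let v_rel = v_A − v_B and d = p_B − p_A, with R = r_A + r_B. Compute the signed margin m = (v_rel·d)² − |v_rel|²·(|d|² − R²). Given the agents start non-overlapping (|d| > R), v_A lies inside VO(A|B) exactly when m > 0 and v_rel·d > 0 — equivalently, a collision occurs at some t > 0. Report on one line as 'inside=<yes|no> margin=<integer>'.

d = (-9, -8),  |d|² = 145;  R = 3+2 = 5,  c = 145−5² = 120
v_rel = (14, 9),  |v_rel|² = 277;  v_rel·d = (14)·(-9) + (9)·(-8) = -198
277·t² + 396·t + 120 = 0  ⇒  m = (-198)² − 277·120 = 5964
m = 5964 > 0,  v_rel·d = -198 < 0  ⇒  outside

inside=no margin=5964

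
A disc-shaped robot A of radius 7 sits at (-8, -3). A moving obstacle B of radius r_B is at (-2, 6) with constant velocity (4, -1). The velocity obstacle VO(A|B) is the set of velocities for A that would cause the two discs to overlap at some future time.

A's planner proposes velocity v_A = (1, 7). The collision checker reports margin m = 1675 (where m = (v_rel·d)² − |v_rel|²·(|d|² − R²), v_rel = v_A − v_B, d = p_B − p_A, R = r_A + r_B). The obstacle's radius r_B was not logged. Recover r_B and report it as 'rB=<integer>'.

m = 1675
d = (6, 9);  v_rel = (-3, 8),  |v_rel|² = 73
v_rel×d = (-3)·(9) − (8)·(6) = -75
since m = R²·73 − (-75)²:  R² = (5625 + 1675) / 73 = 100
R = √100 = 10  ⇒  r_B = 10 − 7 = 3

rB=3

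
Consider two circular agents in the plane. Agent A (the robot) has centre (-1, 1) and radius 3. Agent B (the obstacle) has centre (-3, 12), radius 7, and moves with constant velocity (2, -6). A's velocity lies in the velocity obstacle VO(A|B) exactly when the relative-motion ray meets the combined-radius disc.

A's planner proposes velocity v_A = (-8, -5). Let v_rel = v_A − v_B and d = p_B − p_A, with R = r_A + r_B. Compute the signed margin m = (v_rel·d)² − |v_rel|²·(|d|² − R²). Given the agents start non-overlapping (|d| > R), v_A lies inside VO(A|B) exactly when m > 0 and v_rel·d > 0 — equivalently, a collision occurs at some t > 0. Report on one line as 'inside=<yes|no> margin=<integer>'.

d = (-2, 11),  |d|² = 125;  R = 3+7 = 10,  c = 125−10² = 25
v_rel = (-10, 1),  |v_rel|² = 101;  v_rel·d = (-10)·(-2) + (1)·(11) = 31
101·t² − 62·t + 25 = 0  ⇒  m = 31² − 101·25 = -1564
m = -1564 < 0,  v_rel·d = 31 > 0  ⇒  outside

inside=no margin=-1564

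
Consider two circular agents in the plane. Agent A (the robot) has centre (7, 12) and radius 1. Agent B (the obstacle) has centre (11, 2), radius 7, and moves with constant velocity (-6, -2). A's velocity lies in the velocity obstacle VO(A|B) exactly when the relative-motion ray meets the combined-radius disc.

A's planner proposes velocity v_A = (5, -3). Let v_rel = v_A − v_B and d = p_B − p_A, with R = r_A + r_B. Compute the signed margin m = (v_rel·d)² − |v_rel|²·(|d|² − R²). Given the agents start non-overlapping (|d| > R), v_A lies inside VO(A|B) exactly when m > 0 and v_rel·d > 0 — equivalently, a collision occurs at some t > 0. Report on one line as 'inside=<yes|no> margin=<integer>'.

d = (4, -10),  |d|² = 116;  R = 1+7 = 8,  c = 116−8² = 52
v_rel = (11, -1),  |v_rel|² = 122;  v_rel·d = (11)·(4) + (-1)·(-10) = 54
122·t² − 108·t + 52 = 0  ⇒  m = 54² − 122·52 = -3428
m = -3428 < 0,  v_rel·d = 54 > 0  ⇒  outside

inside=no margin=-3428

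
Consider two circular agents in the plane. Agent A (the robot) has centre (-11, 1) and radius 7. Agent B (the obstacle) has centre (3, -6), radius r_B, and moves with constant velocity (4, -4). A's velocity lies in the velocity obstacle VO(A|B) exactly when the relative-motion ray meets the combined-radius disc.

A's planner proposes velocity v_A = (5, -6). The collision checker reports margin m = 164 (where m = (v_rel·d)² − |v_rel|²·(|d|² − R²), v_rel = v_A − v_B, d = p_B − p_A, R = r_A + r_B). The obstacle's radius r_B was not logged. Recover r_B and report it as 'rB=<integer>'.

m = 164
d = (14, -7);  v_rel = (1, -2),  |v_rel|² = 5
v_rel×d = (1)·(-7) − (-2)·(14) = 21
since m = R²·5 − 21²:  R² = (441 + 164) / 5 = 121
R = √121 = 11  ⇒  r_B = 11 − 7 = 4

rB=4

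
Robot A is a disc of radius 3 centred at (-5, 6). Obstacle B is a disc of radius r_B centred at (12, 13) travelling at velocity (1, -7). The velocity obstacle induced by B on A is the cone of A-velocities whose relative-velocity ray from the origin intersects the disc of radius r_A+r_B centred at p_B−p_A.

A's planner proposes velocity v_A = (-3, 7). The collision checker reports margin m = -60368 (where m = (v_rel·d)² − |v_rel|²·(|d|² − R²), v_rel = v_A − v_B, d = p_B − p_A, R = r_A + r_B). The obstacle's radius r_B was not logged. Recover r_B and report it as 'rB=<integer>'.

m = -60368
d = (17, 7);  v_rel = (-4, 14),  |v_rel|² = 212
v_rel×d = (-4)·(7) − (14)·(17) = -266
since m = R²·212 − (-266)²:  R² = (70756 + -60368) / 212 = 49
R = √49 = 7  ⇒  r_B = 7 − 3 = 4

rB=4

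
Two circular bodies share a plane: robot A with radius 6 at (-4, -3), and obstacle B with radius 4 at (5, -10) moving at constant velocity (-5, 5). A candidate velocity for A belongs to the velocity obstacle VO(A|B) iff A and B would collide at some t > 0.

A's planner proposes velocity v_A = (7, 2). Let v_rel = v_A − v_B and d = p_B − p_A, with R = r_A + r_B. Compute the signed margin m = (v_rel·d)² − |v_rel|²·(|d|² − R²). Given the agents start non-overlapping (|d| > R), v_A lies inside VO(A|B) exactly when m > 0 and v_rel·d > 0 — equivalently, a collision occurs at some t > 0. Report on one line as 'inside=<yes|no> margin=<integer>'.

d = (9, -7),  |d|² = 130;  R = 6+4 = 10,  c = 130−10² = 30
v_rel = (12, -3),  |v_rel|² = 153;  v_rel·d = (12)·(9) + (-3)·(-7) = 129
153·t² − 258·t + 30 = 0  ⇒  m = 129² − 153·30 = 12051
m = 12051 > 0,  v_rel·d = 129 > 0  ⇒  inside

inside=yes margin=12051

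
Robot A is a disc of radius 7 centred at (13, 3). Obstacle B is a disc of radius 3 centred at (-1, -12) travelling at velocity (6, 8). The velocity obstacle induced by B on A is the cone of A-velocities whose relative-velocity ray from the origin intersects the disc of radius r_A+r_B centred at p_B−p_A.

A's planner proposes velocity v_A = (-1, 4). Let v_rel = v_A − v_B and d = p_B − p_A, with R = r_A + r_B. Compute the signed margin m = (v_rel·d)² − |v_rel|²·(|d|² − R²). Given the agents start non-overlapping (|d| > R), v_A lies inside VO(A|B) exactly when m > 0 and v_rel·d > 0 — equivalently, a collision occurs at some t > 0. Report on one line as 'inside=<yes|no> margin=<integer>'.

d = (-14, -15),  |d|² = 421;  R = 7+3 = 10,  c = 421−10² = 321
v_rel = (-7, -4),  |v_rel|² = 65;  v_rel·d = (-7)·(-14) + (-4)·(-15) = 158
65·t² − 316·t + 321 = 0  ⇒  m = 158² − 65·321 = 4099
m = 4099 > 0,  v_rel·d = 158 > 0  ⇒  inside

inside=yes margin=4099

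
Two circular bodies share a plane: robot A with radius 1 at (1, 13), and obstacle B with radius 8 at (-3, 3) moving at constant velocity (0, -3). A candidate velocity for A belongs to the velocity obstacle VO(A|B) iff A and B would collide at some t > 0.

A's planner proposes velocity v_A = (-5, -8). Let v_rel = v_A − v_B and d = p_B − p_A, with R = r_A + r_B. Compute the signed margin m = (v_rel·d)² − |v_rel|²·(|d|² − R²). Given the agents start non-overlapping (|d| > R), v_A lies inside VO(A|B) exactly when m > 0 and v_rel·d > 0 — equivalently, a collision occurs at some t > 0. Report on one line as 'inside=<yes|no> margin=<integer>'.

d = (-4, -10),  |d|² = 116;  R = 1+8 = 9,  c = 116−9² = 35
v_rel = (-5, -5),  |v_rel|² = 50;  v_rel·d = (-5)·(-4) + (-5)·(-10) = 70
50·t² − 140·t + 35 = 0  ⇒  m = 70² − 50·35 = 3150
m = 3150 > 0,  v_rel·d = 70 > 0  ⇒  inside

inside=yes margin=3150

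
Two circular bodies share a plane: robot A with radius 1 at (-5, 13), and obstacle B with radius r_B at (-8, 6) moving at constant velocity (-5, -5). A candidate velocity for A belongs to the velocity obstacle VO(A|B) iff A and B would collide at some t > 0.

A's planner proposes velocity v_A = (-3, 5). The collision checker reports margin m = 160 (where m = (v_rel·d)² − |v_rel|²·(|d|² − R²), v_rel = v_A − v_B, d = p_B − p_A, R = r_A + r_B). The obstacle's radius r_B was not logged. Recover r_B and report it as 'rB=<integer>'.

m = 160
d = (-3, -7);  v_rel = (2, 10),  |v_rel|² = 104
v_rel×d = (2)·(-7) − (10)·(-3) = 16
since m = R²·104 − 16²:  R² = (256 + 160) / 104 = 4
R = √4 = 2  ⇒  r_B = 2 − 1 = 1

rB=1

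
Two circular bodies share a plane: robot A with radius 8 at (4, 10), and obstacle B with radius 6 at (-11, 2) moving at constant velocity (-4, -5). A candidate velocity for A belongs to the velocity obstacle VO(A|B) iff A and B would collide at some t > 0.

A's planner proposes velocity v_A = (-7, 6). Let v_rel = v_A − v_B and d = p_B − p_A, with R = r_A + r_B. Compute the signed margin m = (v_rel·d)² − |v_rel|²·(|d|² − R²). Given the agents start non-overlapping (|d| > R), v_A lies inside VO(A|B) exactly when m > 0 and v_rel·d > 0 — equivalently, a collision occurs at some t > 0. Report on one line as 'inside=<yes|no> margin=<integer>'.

d = (-15, -8),  |d|² = 289;  R = 8+6 = 14,  c = 289−14² = 93
v_rel = (-3, 11),  |v_rel|² = 130;  v_rel·d = (-3)·(-15) + (11)·(-8) = -43
130·t² + 86·t + 93 = 0  ⇒  m = (-43)² − 130·93 = -10241
m = -10241 < 0,  v_rel·d = -43 < 0  ⇒  outside

inside=no margin=-10241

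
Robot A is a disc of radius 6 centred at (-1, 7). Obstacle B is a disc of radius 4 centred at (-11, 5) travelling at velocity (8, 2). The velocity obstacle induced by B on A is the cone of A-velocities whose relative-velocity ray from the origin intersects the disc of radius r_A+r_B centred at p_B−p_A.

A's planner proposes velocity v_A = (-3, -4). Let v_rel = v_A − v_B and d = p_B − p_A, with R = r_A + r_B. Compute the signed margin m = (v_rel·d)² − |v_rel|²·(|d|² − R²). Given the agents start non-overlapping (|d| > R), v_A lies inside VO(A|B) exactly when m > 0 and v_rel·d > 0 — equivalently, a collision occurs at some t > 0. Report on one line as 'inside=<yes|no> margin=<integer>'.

d = (-10, -2),  |d|² = 104;  R = 6+4 = 10,  c = 104−10² = 4
v_rel = (-11, -6),  |v_rel|² = 157;  v_rel·d = (-11)·(-10) + (-6)·(-2) = 122
157·t² − 244·t + 4 = 0  ⇒  m = 122² − 157·4 = 14256
m = 14256 > 0,  v_rel·d = 122 > 0  ⇒  inside

inside=yes margin=14256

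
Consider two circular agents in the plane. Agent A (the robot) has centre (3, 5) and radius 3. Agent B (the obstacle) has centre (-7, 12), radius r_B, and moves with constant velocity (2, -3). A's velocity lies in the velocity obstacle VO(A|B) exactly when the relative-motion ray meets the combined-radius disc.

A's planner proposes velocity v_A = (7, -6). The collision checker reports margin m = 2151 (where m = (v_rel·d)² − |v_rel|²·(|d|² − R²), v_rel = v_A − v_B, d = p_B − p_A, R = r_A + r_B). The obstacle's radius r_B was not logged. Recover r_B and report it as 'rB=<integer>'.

m = 2151
d = (-10, 7);  v_rel = (5, -3),  |v_rel|² = 34
v_rel×d = (5)·(7) − (-3)·(-10) = 5
since m = R²·34 − 5²:  R² = (25 + 2151) / 34 = 64
R = √64 = 8  ⇒  r_B = 8 − 3 = 5

rB=5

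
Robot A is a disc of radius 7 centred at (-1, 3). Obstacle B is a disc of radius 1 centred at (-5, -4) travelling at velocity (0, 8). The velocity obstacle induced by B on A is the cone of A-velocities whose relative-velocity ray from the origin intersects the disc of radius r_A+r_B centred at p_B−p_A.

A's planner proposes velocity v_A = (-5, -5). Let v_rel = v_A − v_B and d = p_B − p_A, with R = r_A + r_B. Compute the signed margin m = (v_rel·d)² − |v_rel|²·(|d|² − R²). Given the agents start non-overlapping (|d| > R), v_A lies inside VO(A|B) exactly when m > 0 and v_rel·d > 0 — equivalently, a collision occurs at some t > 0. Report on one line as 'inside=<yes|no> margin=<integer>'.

d = (-4, -7),  |d|² = 65;  R = 7+1 = 8,  c = 65−8² = 1
v_rel = (-5, -13),  |v_rel|² = 194;  v_rel·d = (-5)·(-4) + (-13)·(-7) = 111
194·t² − 222·t + 1 = 0  ⇒  m = 111² − 194·1 = 12127
m = 12127 > 0,  v_rel·d = 111 > 0  ⇒  inside

inside=yes margin=12127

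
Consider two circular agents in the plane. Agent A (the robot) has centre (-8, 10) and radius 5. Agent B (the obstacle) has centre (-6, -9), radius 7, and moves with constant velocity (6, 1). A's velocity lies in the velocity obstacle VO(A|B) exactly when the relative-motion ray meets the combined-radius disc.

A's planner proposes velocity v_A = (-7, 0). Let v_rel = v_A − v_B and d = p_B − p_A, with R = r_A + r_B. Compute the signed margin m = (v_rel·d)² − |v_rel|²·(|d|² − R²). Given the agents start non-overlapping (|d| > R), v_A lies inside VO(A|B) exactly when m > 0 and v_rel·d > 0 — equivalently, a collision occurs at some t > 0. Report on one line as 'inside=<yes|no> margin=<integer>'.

d = (2, -19),  |d|² = 365;  R = 5+7 = 12,  c = 365−12² = 221
v_rel = (-13, -1),  |v_rel|² = 170;  v_rel·d = (-13)·(2) + (-1)·(-19) = -7
170·t² + 14·t + 221 = 0  ⇒  m = (-7)² − 170·221 = -37521
m = -37521 < 0,  v_rel·d = -7 < 0  ⇒  outside

inside=no margin=-37521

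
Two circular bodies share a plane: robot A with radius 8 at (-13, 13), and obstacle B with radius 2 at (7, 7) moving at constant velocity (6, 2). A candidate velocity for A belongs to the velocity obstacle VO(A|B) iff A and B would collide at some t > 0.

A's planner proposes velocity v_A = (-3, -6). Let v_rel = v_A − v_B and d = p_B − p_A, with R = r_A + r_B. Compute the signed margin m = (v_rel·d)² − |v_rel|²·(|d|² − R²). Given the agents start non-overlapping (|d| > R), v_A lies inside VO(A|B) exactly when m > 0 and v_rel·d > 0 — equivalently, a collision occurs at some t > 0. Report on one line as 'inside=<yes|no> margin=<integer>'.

d = (20, -6),  |d|² = 436;  R = 8+2 = 10,  c = 436−10² = 336
v_rel = (-9, -8),  |v_rel|² = 145;  v_rel·d = (-9)·(20) + (-8)·(-6) = -132
145·t² + 264·t + 336 = 0  ⇒  m = (-132)² − 145·336 = -31296
m = -31296 < 0,  v_rel·d = -132 < 0  ⇒  outside

inside=no margin=-31296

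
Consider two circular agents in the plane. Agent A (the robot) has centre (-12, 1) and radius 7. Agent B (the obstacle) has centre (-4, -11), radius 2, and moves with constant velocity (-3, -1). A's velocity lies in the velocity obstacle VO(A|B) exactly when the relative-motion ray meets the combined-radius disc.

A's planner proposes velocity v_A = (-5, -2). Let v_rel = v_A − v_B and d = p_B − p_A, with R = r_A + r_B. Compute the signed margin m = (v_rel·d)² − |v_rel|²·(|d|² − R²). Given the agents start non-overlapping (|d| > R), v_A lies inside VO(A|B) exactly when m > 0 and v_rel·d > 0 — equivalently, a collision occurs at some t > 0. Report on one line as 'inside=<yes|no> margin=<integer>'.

d = (8, -12),  |d|² = 208;  R = 7+2 = 9,  c = 208−9² = 127
v_rel = (-2, -1),  |v_rel|² = 5;  v_rel·d = (-2)·(8) + (-1)·(-12) = -4
5·t² + 8·t + 127 = 0  ⇒  m = (-4)² − 5·127 = -619
m = -619 < 0,  v_rel·d = -4 < 0  ⇒  outside

inside=no margin=-619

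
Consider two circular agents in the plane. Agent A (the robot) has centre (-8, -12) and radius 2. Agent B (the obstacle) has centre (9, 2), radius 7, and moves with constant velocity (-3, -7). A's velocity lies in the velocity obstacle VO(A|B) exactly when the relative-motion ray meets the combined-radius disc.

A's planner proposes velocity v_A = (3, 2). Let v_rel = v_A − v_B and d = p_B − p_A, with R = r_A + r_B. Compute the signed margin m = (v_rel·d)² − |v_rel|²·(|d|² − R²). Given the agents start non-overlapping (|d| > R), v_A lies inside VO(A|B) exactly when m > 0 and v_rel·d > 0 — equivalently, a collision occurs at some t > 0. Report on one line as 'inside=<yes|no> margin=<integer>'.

d = (17, 14),  |d|² = 485;  R = 2+7 = 9,  c = 485−9² = 404
v_rel = (6, 9),  |v_rel|² = 117;  v_rel·d = (6)·(17) + (9)·(14) = 228
117·t² − 456·t + 404 = 0  ⇒  m = 228² − 117·404 = 4716
m = 4716 > 0,  v_rel·d = 228 > 0  ⇒  inside

inside=yes margin=4716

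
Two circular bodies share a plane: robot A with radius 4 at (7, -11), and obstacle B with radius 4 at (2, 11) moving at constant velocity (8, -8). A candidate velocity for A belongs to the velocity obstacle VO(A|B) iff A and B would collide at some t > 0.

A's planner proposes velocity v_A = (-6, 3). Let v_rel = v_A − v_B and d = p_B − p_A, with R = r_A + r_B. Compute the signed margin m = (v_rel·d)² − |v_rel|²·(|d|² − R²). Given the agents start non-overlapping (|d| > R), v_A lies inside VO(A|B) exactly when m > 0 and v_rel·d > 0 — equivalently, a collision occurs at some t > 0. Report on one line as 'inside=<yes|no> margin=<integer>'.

d = (-5, 22),  |d|² = 509;  R = 4+4 = 8,  c = 509−8² = 445
v_rel = (-14, 11),  |v_rel|² = 317;  v_rel·d = (-14)·(-5) + (11)·(22) = 312
317·t² − 624·t + 445 = 0  ⇒  m = 312² − 317·445 = -43721
m = -43721 < 0,  v_rel·d = 312 > 0  ⇒  outside

inside=no margin=-43721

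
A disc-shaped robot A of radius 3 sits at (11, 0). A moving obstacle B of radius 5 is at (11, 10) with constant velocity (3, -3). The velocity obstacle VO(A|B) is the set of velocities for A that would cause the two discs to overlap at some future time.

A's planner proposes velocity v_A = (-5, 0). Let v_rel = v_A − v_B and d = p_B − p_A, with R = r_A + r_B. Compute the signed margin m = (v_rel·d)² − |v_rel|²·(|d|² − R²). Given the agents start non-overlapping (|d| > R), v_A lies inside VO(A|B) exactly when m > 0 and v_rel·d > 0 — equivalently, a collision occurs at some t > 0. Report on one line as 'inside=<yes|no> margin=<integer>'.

d = (0, 10),  |d|² = 100;  R = 3+5 = 8,  c = 100−8² = 36
v_rel = (-8, 3),  |v_rel|² = 73;  v_rel·d = (-8)·(0) + (3)·(10) = 30
73·t² − 60·t + 36 = 0  ⇒  m = 30² − 73·36 = -1728
m = -1728 < 0,  v_rel·d = 30 > 0  ⇒  outside

inside=no margin=-1728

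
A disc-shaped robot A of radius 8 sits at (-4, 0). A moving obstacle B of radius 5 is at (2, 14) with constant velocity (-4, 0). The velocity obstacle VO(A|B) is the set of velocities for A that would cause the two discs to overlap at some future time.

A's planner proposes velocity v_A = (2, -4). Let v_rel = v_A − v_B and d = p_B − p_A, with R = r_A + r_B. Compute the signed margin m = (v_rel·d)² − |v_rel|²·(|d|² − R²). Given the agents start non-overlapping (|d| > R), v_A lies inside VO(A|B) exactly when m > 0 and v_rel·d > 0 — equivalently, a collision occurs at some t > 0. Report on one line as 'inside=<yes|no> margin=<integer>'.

d = (6, 14),  |d|² = 232;  R = 8+5 = 13,  c = 232−13² = 63
v_rel = (6, -4),  |v_rel|² = 52;  v_rel·d = (6)·(6) + (-4)·(14) = -20
52·t² + 40·t + 63 = 0  ⇒  m = (-20)² − 52·63 = -2876
m = -2876 < 0,  v_rel·d = -20 < 0  ⇒  outside

inside=no margin=-2876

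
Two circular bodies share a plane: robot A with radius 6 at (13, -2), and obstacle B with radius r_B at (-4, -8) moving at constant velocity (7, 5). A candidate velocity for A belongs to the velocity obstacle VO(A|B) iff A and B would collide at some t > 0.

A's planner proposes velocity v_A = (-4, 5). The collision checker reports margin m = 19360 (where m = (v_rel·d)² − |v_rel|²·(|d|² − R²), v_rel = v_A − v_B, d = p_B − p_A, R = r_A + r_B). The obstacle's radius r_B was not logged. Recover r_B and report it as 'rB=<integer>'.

m = 19360
d = (-17, -6);  v_rel = (-11, 0),  |v_rel|² = 121
v_rel×d = (-11)·(-6) − (0)·(-17) = 66
since m = R²·121 − 66²:  R² = (4356 + 19360) / 121 = 196
R = √196 = 14  ⇒  r_B = 14 − 6 = 8

rB=8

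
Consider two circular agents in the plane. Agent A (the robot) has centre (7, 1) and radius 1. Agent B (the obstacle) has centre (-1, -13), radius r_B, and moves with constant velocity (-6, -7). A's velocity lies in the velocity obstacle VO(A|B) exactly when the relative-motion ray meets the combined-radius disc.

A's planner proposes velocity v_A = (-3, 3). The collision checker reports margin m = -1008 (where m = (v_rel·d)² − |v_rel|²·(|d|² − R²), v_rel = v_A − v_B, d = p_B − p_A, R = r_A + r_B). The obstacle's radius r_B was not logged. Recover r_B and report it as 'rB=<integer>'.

m = -1008
d = (-8, -14);  v_rel = (3, 10),  |v_rel|² = 109
v_rel×d = (3)·(-14) − (10)·(-8) = 38
since m = R²·109 − 38²:  R² = (1444 + -1008) / 109 = 4
R = √4 = 2  ⇒  r_B = 2 − 1 = 1

rB=1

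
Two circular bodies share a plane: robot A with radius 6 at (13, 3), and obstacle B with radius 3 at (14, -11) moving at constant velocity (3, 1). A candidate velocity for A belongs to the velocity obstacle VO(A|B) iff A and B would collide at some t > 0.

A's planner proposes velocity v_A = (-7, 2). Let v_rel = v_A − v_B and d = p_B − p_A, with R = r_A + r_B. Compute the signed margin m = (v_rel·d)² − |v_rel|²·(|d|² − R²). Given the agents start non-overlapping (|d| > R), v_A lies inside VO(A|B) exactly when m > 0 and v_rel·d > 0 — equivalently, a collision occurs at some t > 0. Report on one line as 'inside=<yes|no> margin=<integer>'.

d = (1, -14),  |d|² = 197;  R = 6+3 = 9,  c = 197−9² = 116
v_rel = (-10, 1),  |v_rel|² = 101;  v_rel·d = (-10)·(1) + (1)·(-14) = -24
101·t² + 48·t + 116 = 0  ⇒  m = (-24)² − 101·116 = -11140
m = -11140 < 0,  v_rel·d = -24 < 0  ⇒  outside

inside=no margin=-11140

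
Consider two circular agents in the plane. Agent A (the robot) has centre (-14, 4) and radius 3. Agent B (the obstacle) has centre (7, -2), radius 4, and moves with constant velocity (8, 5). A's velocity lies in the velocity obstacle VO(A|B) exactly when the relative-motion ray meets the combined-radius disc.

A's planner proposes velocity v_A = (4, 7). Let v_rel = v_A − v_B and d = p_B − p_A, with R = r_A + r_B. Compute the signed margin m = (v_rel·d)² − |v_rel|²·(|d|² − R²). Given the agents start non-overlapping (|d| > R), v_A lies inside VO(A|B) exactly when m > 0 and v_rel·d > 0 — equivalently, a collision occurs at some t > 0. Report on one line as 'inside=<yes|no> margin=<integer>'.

d = (21, -6),  |d|² = 477;  R = 3+4 = 7,  c = 477−7² = 428
v_rel = (-4, 2),  |v_rel|² = 20;  v_rel·d = (-4)·(21) + (2)·(-6) = -96
20·t² + 192·t + 428 = 0  ⇒  m = (-96)² − 20·428 = 656
m = 656 > 0,  v_rel·d = -96 < 0  ⇒  outside

inside=no margin=656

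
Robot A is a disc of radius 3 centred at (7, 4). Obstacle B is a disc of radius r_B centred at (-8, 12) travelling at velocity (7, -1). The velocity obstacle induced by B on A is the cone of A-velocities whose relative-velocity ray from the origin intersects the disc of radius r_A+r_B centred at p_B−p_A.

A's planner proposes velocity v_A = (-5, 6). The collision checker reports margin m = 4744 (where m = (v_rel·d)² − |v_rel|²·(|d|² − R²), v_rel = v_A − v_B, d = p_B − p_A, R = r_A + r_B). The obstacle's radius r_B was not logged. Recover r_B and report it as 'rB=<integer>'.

m = 4744
d = (-15, 8);  v_rel = (-12, 7),  |v_rel|² = 193
v_rel×d = (-12)·(8) − (7)·(-15) = 9
since m = R²·193 − 9²:  R² = (81 + 4744) / 193 = 25
R = √25 = 5  ⇒  r_B = 5 − 3 = 2

rB=2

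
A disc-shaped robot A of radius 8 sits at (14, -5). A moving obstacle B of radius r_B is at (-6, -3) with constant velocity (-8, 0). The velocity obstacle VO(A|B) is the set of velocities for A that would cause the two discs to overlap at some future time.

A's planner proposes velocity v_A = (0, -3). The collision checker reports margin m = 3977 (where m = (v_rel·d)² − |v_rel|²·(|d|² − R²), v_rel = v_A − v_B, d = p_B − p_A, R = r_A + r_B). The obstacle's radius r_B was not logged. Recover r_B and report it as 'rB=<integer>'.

m = 3977
d = (-20, 2);  v_rel = (8, -3),  |v_rel|² = 73
v_rel×d = (8)·(2) − (-3)·(-20) = -44
since m = R²·73 − (-44)²:  R² = (1936 + 3977) / 73 = 81
R = √81 = 9  ⇒  r_B = 9 − 8 = 1

rB=1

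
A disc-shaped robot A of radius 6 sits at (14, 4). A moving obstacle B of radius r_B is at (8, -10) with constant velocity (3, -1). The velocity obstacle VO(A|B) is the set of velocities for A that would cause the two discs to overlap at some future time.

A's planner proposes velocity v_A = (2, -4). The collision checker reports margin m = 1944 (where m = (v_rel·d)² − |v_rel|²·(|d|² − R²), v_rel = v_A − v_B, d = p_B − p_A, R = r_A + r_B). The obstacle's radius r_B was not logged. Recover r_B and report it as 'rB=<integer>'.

m = 1944
d = (-6, -14);  v_rel = (-1, -3),  |v_rel|² = 10
v_rel×d = (-1)·(-14) − (-3)·(-6) = -4
since m = R²·10 − (-4)²:  R² = (16 + 1944) / 10 = 196
R = √196 = 14  ⇒  r_B = 14 − 6 = 8

rB=8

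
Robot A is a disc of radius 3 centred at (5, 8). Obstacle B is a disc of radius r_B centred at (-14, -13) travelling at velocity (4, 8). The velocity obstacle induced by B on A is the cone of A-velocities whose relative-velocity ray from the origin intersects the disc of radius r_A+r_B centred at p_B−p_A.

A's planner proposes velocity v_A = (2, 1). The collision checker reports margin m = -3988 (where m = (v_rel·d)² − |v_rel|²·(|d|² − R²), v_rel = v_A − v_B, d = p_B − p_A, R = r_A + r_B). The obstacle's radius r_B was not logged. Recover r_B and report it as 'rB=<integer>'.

m = -3988
d = (-19, -21);  v_rel = (-2, -7),  |v_rel|² = 53
v_rel×d = (-2)·(-21) − (-7)·(-19) = -91
since m = R²·53 − (-91)²:  R² = (8281 + -3988) / 53 = 81
R = √81 = 9  ⇒  r_B = 9 − 3 = 6

rB=6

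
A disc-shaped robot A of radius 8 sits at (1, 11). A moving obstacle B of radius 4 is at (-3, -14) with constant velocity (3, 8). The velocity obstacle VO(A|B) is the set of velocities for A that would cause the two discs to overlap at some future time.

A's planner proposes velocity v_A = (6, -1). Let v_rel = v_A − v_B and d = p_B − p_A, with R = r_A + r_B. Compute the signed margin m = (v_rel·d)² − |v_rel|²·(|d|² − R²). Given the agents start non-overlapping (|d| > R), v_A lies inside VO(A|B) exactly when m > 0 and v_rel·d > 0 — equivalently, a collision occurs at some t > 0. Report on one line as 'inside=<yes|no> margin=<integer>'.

d = (-4, -25),  |d|² = 641;  R = 8+4 = 12,  c = 641−12² = 497
v_rel = (3, -9),  |v_rel|² = 90;  v_rel·d = (3)·(-4) + (-9)·(-25) = 213
90·t² − 426·t + 497 = 0  ⇒  m = 213² − 90·497 = 639
m = 639 > 0,  v_rel·d = 213 > 0  ⇒  inside

inside=yes margin=639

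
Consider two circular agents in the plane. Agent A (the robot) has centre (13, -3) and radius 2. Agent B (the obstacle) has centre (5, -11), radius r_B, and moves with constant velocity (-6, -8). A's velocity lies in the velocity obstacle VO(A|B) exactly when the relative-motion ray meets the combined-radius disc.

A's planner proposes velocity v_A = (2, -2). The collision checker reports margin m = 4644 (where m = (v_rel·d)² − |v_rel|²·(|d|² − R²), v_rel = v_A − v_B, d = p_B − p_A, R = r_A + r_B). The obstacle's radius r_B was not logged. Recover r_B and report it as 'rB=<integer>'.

m = 4644
d = (-8, -8);  v_rel = (8, 6),  |v_rel|² = 100
v_rel×d = (8)·(-8) − (6)·(-8) = -16
since m = R²·100 − (-16)²:  R² = (256 + 4644) / 100 = 49
R = √49 = 7  ⇒  r_B = 7 − 2 = 5

rB=5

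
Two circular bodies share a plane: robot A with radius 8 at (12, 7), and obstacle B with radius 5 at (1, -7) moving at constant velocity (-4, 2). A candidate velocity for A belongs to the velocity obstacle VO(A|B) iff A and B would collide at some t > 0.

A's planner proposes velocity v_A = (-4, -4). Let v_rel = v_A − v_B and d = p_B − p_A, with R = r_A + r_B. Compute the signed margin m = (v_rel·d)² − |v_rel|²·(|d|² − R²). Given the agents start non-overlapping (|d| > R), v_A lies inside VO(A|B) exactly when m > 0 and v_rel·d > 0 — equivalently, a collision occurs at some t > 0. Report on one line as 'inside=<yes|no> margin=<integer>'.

d = (-11, -14),  |d|² = 317;  R = 8+5 = 13,  c = 317−13² = 148
v_rel = (0, -6),  |v_rel|² = 36;  v_rel·d = (0)·(-11) + (-6)·(-14) = 84
36·t² − 168·t + 148 = 0  ⇒  m = 84² − 36·148 = 1728
m = 1728 > 0,  v_rel·d = 84 > 0  ⇒  inside

inside=yes margin=1728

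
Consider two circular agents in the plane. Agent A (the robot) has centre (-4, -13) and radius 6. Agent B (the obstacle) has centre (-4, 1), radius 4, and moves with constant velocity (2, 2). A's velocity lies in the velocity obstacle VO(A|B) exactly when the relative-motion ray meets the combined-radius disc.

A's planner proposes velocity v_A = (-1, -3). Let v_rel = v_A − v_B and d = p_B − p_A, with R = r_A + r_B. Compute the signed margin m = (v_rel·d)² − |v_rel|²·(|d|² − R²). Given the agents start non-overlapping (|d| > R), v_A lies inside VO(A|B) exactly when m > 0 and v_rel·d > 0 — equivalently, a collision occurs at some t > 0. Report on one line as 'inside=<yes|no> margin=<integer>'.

d = (0, 14),  |d|² = 196;  R = 6+4 = 10,  c = 196−10² = 96
v_rel = (-3, -5),  |v_rel|² = 34;  v_rel·d = (-3)·(0) + (-5)·(14) = -70
34·t² + 140·t + 96 = 0  ⇒  m = (-70)² − 34·96 = 1636
m = 1636 > 0,  v_rel·d = -70 < 0  ⇒  outside

inside=no margin=1636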